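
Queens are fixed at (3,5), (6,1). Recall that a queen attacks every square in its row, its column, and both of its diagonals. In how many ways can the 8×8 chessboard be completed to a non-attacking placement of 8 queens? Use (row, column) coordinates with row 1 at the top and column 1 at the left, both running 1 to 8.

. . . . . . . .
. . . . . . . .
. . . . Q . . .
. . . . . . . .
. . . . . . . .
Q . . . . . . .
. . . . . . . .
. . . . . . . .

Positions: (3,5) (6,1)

2

Branch on row 1: col 2 → 0; col 4 → 2; col 8 → 0.
Sum: 0 + 2 + 0 = 2.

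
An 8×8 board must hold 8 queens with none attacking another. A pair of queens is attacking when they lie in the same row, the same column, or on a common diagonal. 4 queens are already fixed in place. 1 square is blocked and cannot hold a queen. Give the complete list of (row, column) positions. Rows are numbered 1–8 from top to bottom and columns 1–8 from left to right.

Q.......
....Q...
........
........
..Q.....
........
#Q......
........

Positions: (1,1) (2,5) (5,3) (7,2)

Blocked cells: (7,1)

Row 3: attacked by (1,1)→{1,3}; (2,5)→{4,5,6}; (5,3)→{1,3,5}; (7,2)→{2,6}. Safe: 7, 8. Place at column 8.
Row 4: attacked by (1,1)→{1,4}; (2,5)→{3,5,7}; (3,8)→{7,8}; (5,3)→{2,3,4}; (7,2)→{2,5}. Safe: 6. Place at column 6.
Row 6: attacked by (1,1)→{1,6}; (2,5)→{1,5}; (3,8)→{5,8}; (4,6)→{4,6,8}; (5,3)→{2,3,4}; (7,2)→{1,2,3}. Safe: 7. Place at column 7.
Row 8: attacked by (1,1)→{1,8}; (2,5)→{5}; (3,8)→{3,8}; (4,6)→{2,6}; (5,3)→{3,6}; (6,7)→{5,7}; (7,2)→{1,2,3}. Safe: 4. Place at column 4.
Columns [1, 5, 8, 6, 3, 7, 2, 4], r−c [0, -3, -5, -2, 2, -1, 5, 4], r+c [2, 7, 11, 10, 8, 13, 9, 12] are all distinct, so no two queens attack.

(1,1) (2,5) (3,8) (4,6) (5,3) (6,7) (7,2) (8,4)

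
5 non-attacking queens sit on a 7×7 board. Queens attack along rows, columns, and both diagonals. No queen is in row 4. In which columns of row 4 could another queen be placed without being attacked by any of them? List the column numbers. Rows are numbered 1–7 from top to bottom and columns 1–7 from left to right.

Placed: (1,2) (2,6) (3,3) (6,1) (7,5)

(1,2) attacks row 4 at column 2 and diagonals 5.
(2,6) attacks row 4 at column 6 and diagonals 4.
(3,3) attacks row 4 at column 3 and diagonals 2, 4.
(6,1) attacks row 4 at column 1 and diagonals 3.
(7,5) attacks row 4 at column 5 and diagonals 2.
Attacked columns: {1, 2, 3, 4, 5, 6}. Safe: {7}.

columns 7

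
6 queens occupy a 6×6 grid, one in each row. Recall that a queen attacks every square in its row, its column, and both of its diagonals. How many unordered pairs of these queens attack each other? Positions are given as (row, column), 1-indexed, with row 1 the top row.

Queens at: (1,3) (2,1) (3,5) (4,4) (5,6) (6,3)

3

Same column: (1,3)–(6,3) (column 3).
Same diagonal: (1,3)–(3,5) (|1−3| = |3−5| = 2); (3,5)–(4,4) (|3−4| = |5−4| = 1).
Total attacking pairs: 3.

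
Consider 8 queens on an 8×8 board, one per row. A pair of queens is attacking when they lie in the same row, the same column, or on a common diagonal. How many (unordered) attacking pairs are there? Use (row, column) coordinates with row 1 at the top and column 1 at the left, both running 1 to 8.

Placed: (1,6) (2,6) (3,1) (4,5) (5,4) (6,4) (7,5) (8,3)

Same column: (1,6)–(2,6) (column 6); (4,5)–(7,5) (column 5); (5,4)–(6,4) (column 4).
Same diagonal: (3,1)–(6,4) (|3−6| = |1−4| = 3); (3,1)–(7,5) (|3−7| = |1−5| = 4); (4,5)–(5,4) (|4−5| = |5−4| = 1); (6,4)–(7,5) (|6−7| = |4−5| = 1).
Total attacking pairs: 7.

7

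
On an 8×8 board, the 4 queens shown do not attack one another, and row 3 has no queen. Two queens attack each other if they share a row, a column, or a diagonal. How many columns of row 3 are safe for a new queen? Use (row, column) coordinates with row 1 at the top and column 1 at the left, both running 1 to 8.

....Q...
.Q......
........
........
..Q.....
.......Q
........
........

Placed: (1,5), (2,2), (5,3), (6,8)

(1,5) attacks row 3 at column 5 and diagonals 3, 7.
(2,2) attacks row 3 at column 2 and diagonals 1, 3.
(5,3) attacks row 3 at column 3 and diagonals 1, 5.
(6,8) attacks row 3 at column 8 and diagonals 5.
Attacked columns: {1, 2, 3, 5, 7, 8}. Safe: {4, 6}.

2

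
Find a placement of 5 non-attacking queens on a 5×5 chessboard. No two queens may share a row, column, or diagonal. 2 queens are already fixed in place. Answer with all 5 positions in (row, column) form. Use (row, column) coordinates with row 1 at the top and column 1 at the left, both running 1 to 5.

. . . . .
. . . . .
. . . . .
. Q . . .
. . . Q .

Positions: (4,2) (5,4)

Row 1: attacked by (4,2)→{2,5}; (5,4)→{4}. Safe: 1, 3. Place at column 1.
Row 2: attacked by (1,1)→{1,2}; (4,2)→{2,4}; (5,4)→{1,4}. Safe: 3, 5. Place at column 3.
Row 3: attacked by (1,1)→{1,3}; (2,3)→{2,3,4}; (4,2)→{1,2,3}; (5,4)→{2,4}. Safe: 5. Place at column 5.
Columns [1, 3, 5, 2, 4], r−c [0, -1, -2, 2, 1], r+c [2, 5, 8, 6, 9] are all distinct, so no two queens attack.

(1,1) (2,3) (3,5) (4,2) (5,4)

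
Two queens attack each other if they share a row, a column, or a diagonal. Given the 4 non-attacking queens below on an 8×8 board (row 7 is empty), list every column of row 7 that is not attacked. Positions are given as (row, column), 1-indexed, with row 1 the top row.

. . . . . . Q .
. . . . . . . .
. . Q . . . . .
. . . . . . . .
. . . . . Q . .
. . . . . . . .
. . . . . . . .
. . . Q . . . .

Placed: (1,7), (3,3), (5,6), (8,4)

columns 2

(1,7) attacks row 7 at column 7 and diagonals 1.
(3,3) attacks row 7 at column 3 and diagonals 7.
(5,6) attacks row 7 at column 6 and diagonals 4, 8.
(8,4) attacks row 7 at column 4 and diagonals 3, 5.
Attacked columns: {1, 3, 4, 5, 6, 7, 8}. Safe: {2}.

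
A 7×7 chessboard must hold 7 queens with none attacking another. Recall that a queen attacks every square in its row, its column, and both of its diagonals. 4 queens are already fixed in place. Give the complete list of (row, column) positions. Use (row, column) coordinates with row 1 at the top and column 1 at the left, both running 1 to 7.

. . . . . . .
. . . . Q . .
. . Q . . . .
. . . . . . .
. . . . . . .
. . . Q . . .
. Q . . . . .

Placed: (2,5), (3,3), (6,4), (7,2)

(1,7) (2,5) (3,3) (4,1) (5,6) (6,4) (7,2)

Row 1: attacked by (2,5)→{4,5,6}; (3,3)→{1,3,5}; (6,4)→{4}; (7,2)→{2}. Safe: 7. Place at column 7.
Row 4: attacked by (1,7)→{4,7}; (2,5)→{3,5,7}; (3,3)→{2,3,4}; (6,4)→{2,4,6}; (7,2)→{2,5}. Safe: 1. Place at column 1.
Row 5: attacked by (1,7)→{3,7}; (2,5)→{2,5}; (3,3)→{1,3,5}; (4,1)→{1,2}; (6,4)→{3,4,5}; (7,2)→{2,4}. Safe: 6. Place at column 6.
Columns [7, 5, 3, 1, 6, 4, 2], r−c [-6, -3, 0, 3, -1, 2, 5], r+c [8, 7, 6, 5, 11, 10, 9] are all distinct, so no two queens attack.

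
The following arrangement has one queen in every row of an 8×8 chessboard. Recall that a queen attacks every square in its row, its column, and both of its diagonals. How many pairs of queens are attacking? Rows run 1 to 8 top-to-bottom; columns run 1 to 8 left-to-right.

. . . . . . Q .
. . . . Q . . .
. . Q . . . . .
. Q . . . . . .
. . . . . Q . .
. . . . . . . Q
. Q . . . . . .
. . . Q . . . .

2

Same column: (4,2)–(7,2) (column 2).
Same diagonal: (3,3)–(4,2) (|3−4| = |3−2| = 1).
Total attacking pairs: 2.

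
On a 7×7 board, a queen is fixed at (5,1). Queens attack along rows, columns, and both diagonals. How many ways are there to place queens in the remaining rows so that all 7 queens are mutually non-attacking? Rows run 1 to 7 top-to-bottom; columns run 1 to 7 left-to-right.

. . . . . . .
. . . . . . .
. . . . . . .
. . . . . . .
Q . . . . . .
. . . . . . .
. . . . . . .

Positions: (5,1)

6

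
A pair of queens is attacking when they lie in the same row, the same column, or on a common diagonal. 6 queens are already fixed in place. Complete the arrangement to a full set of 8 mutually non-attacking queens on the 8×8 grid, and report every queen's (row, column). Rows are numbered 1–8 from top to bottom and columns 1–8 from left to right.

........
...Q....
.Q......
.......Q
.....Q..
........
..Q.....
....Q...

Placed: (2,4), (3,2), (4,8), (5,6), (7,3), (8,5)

(1,7) (2,4) (3,2) (4,8) (5,6) (6,1) (7,3) (8,5)

Row 1: attacked by (2,4)→{3,4,5}; (3,2)→{2,4}; (4,8)→{5,8}; (5,6)→{2,6}; (7,3)→{3}; (8,5)→{5}. Safe: 1, 7. Place at column 7.
Row 6: attacked by (1,7)→{2,7}; (2,4)→{4,8}; (3,2)→{2,5}; (4,8)→{6,8}; (5,6)→{5,6,7}; (7,3)→{2,3,4}; (8,5)→{3,5,7}. Safe: 1. Place at column 1.
Columns [7, 4, 2, 8, 6, 1, 3, 5], r−c [-6, -2, 1, -4, -1, 5, 4, 3], r+c [8, 6, 5, 12, 11, 7, 10, 13] are all distinct, so no two queens attack.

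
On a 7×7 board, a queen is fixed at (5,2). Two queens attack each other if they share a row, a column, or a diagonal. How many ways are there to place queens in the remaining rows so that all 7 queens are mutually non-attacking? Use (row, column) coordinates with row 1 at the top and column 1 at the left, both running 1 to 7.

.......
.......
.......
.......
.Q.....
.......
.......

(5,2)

Branch on row 1: col 1 → 1; col 3 → 1; col 4 → 2; col 5 → 1; col 7 → 1.
Sum: 1 + 1 + 2 + 1 + 1 = 6.

6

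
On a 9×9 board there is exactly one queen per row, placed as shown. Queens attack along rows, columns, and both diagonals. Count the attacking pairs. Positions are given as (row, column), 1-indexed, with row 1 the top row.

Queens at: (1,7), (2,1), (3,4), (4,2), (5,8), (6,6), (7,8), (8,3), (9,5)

Same column: (5,8)–(7,8) (column 8).
Same diagonal: (3,4)–(7,8) (|3−7| = |4−8| = 4).
Total attacking pairs: 2.

2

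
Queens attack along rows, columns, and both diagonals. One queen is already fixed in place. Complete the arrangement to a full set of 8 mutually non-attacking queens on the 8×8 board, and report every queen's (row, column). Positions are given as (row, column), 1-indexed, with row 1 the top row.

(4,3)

(1,8) (2,4) (3,1) (4,3) (5,6) (6,2) (7,7) (8,5)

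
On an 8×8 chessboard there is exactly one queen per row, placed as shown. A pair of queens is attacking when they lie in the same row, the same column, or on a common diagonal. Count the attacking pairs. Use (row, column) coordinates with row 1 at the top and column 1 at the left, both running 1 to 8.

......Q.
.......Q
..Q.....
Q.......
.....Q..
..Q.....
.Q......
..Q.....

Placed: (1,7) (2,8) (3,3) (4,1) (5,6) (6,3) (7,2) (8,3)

8

Same column: (3,3)–(6,3) (column 3); (3,3)–(8,3) (column 3); (6,3)–(8,3) (column 3).
Same diagonal: (1,7)–(2,8) (|1−2| = |7−8| = 1); (4,1)–(6,3) (|4−6| = |1−3| = 2); (5,6)–(8,3) (|5−8| = |6−3| = 3); (6,3)–(7,2) (|6−7| = |3−2| = 1); (7,2)–(8,3) (|7−8| = |2−3| = 1).
Total attacking pairs: 8.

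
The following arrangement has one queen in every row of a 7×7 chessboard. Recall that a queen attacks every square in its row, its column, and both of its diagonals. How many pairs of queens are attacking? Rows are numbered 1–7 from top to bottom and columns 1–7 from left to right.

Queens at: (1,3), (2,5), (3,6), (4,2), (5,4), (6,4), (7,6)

Same column: (3,6)–(7,6) (column 6); (5,4)–(6,4) (column 4).
Same diagonal: (2,5)–(3,6) (|2−3| = |5−6| = 1); (3,6)–(5,4) (|3−5| = |6−4| = 2); (4,2)–(6,4) (|4−6| = |2−4| = 2); (5,4)–(7,6) (|5−7| = |4−6| = 2).
Total attacking pairs: 6.

6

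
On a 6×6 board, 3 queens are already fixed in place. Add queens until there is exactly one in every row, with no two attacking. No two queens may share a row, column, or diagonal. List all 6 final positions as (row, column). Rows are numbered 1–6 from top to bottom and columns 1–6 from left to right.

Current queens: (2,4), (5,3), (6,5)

(1,2) (2,4) (3,6) (4,1) (5,3) (6,5)

Row 1: attacked by (2,4)→{3,4,5}; (5,3)→{3}; (6,5)→{5}. Safe: 1, 2, 6. Place at column 2.
Row 3: attacked by (1,2)→{2,4}; (2,4)→{3,4,5}; (5,3)→{1,3,5}; (6,5)→{2,5}. Safe: 6. Place at column 6.
Row 4: attacked by (1,2)→{2,5}; (2,4)→{2,4,6}; (3,6)→{5,6}; (5,3)→{2,3,4}; (6,5)→{3,5}. Safe: 1. Place at column 1.
Columns [2, 4, 6, 1, 3, 5], r−c [-1, -2, -3, 3, 2, 1], r+c [3, 6, 9, 5, 8, 11] are all distinct, so no two queens attack.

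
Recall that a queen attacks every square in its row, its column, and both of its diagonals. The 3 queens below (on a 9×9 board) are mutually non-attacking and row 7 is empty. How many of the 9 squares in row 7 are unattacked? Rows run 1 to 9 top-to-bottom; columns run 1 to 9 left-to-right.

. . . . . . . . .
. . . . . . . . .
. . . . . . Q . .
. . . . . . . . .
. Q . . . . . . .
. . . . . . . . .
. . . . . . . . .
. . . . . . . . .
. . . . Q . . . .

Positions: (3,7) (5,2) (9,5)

4

(3,7) attacks row 7 at column 7 and diagonals 3.
(5,2) attacks row 7 at column 2 and diagonals 4.
(9,5) attacks row 7 at column 5 and diagonals 3, 7.
Attacked columns: {2, 3, 4, 5, 7}. Safe: {1, 6, 8, 9}.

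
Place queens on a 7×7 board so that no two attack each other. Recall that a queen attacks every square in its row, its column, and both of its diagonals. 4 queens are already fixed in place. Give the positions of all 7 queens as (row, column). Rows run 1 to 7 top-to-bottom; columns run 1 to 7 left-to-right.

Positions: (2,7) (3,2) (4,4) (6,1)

(1,3) (2,7) (3,2) (4,4) (5,6) (6,1) (7,5)

Row 1: attacked by (2,7)→{6,7}; (3,2)→{2,4}; (4,4)→{1,4,7}; (6,1)→{1,6}. Safe: 3, 5. Place at column 3.
Row 5: attacked by (1,3)→{3,7}; (2,7)→{4,7}; (3,2)→{2,4}; (4,4)→{3,4,5}; (6,1)→{1,2}. Safe: 6. Place at column 6.
Row 7: attacked by (1,3)→{3}; (2,7)→{2,7}; (3,2)→{2,6}; (4,4)→{1,4,7}; (5,6)→{4,6}; (6,1)→{1,2}. Safe: 5. Place at column 5.
Columns [3, 7, 2, 4, 6, 1, 5], r−c [-2, -5, 1, 0, -1, 5, 2], r+c [4, 9, 5, 8, 11, 7, 12] are all distinct, so no two queens attack.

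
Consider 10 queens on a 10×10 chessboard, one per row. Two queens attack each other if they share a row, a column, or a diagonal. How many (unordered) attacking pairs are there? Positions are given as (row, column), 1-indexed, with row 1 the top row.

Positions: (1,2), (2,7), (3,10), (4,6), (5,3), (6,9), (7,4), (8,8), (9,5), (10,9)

Same column: (6,9)–(10,9) (column 9).
Total attacking pairs: 1.

1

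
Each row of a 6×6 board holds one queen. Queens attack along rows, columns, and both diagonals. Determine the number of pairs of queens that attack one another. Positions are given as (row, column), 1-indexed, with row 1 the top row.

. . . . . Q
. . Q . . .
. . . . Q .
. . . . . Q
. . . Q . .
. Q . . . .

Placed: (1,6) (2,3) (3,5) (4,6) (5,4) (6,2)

3

Same column: (1,6)–(4,6) (column 6).
Same diagonal: (3,5)–(4,6) (|3−4| = |5−6| = 1); (3,5)–(6,2) (|3−6| = |5−2| = 3).
Total attacking pairs: 3.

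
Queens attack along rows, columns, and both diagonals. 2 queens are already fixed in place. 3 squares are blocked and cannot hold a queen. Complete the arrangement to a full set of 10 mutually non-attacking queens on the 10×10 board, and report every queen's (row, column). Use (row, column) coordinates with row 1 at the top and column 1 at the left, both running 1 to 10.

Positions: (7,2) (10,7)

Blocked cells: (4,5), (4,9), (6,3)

Row 1: attacked by (7,2)→{2,8}; (10,7)→{7}. Safe: 1, 3, 4, 5, 6, 9, 10. Place at column 9.
Row 2: attacked by (1,9)→{8,9,10}; (7,2)→{2,7}; (10,7)→{7}. Safe: 1, 3, 4, 5, 6. Place at column 6.
Row 3: attacked by (1,9)→{7,9}; (2,6)→{5,6,7}; (7,2)→{2,6}; (10,7)→{7}. Safe: 1, 3, 4, 8, 10. Place at column 4.
Row 4: attacked by (1,9)→{6,9}; (2,6)→{4,6,8}; (3,4)→{3,4,5}; (7,2)→{2,5}; (10,7)→{1,7}. Blocked: 5,9. Safe: 10. Place at column 10.
Row 5: attacked by (1,9)→{5,9}; (2,6)→{3,6,9}; (3,4)→{2,4,6}; (4,10)→{9,10}; (7,2)→{2,4}; (10,7)→{2,7}. Safe: 1, 8. Place at column 1.
Row 6: attacked by (1,9)→{4,9}; (2,6)→{2,6,10}; (3,4)→{1,4,7}; (4,10)→{8,10}; (5,1)→{1,2}; (7,2)→{1,2,3}; (10,7)→{3,7}. Blocked: 3. Safe: 5. Place at column 5.
Row 8: attacked by (1,9)→{2,9}; (2,6)→{6}; (3,4)→{4,9}; (4,10)→{6,10}; (5,1)→{1,4}; (6,5)→{3,5,7}; (7,2)→{1,2,3}; (10,7)→{5,7,9}. Safe: 8. Place at column 8.
Row 9: attacked by (1,9)→{1,9}; (2,6)→{6}; (3,4)→{4,10}; (4,10)→{5,10}; (5,1)→{1,5}; (6,5)→{2,5,8}; (7,2)→{2,4}; (8,8)→{7,8,9}; (10,7)→{6,7,8}. Safe: 3. Place at column 3.
Columns [9, 6, 4, 10, 1, 5, 2, 8, 3, 7], r−c [-8, -4, -1, -6, 4, 1, 5, 0, 6, 3], r+c [10, 8, 7, 14, 6, 11, 9, 16, 12, 17] are all distinct, so no two queens attack.

(1,9) (2,6) (3,4) (4,10) (5,1) (6,5) (7,2) (8,8) (9,3) (10,7)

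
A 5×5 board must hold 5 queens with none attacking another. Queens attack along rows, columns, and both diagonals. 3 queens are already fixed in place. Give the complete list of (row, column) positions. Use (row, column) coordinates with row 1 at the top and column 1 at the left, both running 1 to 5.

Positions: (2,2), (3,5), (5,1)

(1,4) (2,2) (3,5) (4,3) (5,1)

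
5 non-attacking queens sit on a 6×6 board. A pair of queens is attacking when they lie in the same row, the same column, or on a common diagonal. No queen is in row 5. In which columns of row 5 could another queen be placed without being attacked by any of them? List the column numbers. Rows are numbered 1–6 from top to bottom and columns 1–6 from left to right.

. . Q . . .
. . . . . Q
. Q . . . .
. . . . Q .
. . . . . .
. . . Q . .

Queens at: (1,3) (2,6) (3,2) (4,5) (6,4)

columns 1

(1,3) attacks row 5 at column 3.
(2,6) attacks row 5 at column 6 and diagonals 3.
(3,2) attacks row 5 at column 2 and diagonals 4.
(4,5) attacks row 5 at column 5 and diagonals 4, 6.
(6,4) attacks row 5 at column 4 and diagonals 3, 5.
Attacked columns: {2, 3, 4, 5, 6}. Safe: {1}.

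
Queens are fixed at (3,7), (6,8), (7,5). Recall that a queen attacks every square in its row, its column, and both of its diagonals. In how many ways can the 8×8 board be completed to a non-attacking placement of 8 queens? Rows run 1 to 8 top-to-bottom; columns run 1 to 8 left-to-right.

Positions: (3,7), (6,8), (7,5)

2

Branch on row 1: col 1 → 0; col 2 → 0; col 4 → 1; col 6 → 1.
Sum: 0 + 0 + 1 + 1 = 2.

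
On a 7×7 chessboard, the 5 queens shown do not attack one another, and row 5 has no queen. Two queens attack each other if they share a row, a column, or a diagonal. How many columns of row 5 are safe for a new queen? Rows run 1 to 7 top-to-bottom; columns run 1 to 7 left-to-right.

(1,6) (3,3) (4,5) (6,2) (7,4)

1

(1,6) attacks row 5 at column 6 and diagonals 2.
(3,3) attacks row 5 at column 3 and diagonals 1, 5.
(4,5) attacks row 5 at column 5 and diagonals 4, 6.
(6,2) attacks row 5 at column 2 and diagonals 1, 3.
(7,4) attacks row 5 at column 4 and diagonals 2, 6.
Attacked columns: {1, 2, 3, 4, 5, 6}. Safe: {7}.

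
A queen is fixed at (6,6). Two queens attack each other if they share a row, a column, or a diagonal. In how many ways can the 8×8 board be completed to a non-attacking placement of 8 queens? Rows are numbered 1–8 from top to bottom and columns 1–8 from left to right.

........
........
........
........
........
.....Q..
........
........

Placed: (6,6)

Branch on row 1: col 2 → 0; col 3 → 1; col 4 → 1; col 5 → 2; col 7 → 0; col 8 → 0.
Sum: 0 + 1 + 1 + 2 + 0 + 0 = 4.

4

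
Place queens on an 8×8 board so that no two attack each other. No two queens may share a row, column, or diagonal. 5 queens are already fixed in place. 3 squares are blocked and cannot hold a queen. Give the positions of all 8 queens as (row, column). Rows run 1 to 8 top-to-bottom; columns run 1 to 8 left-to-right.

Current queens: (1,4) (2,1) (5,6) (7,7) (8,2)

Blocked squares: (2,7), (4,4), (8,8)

(1,4) (2,1) (3,5) (4,8) (5,6) (6,3) (7,7) (8,2)

Row 3: attacked by (1,4)→{2,4,6}; (2,1)→{1,2}; (5,6)→{4,6,8}; (7,7)→{3,7}; (8,2)→{2,7}. Safe: 5. Place at column 5.
Row 4: attacked by (1,4)→{1,4,7}; (2,1)→{1,3}; (3,5)→{4,5,6}; (5,6)→{5,6,7}; (7,7)→{4,7}; (8,2)→{2,6}. Blocked: 4. Safe: 8. Place at column 8.
Row 6: attacked by (1,4)→{4}; (2,1)→{1,5}; (3,5)→{2,5,8}; (4,8)→{6,8}; (5,6)→{5,6,7}; (7,7)→{6,7,8}; (8,2)→{2,4}. Safe: 3. Place at column 3.
Columns [4, 1, 5, 8, 6, 3, 7, 2], r−c [-3, 1, -2, -4, -1, 3, 0, 6], r+c [5, 3, 8, 12, 11, 9, 14, 10] are all distinct, so no two queens attack.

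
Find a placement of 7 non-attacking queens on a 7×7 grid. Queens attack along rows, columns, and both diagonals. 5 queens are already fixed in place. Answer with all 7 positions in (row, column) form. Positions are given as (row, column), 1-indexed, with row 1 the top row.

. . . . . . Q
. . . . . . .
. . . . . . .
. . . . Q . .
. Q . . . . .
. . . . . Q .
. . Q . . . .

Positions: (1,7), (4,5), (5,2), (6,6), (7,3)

Row 2: attacked by (1,7)→{6,7}; (4,5)→{3,5,7}; (5,2)→{2,5}; (6,6)→{2,6}; (7,3)→{3}. Safe: 1, 4. Place at column 4.
Row 3: attacked by (1,7)→{5,7}; (2,4)→{3,4,5}; (4,5)→{4,5,6}; (5,2)→{2,4}; (6,6)→{3,6}; (7,3)→{3,7}. Safe: 1. Place at column 1.
Columns [7, 4, 1, 5, 2, 6, 3], r−c [-6, -2, 2, -1, 3, 0, 4], r+c [8, 6, 4, 9, 7, 12, 10] are all distinct, so no two queens attack.

(1,7) (2,4) (3,1) (4,5) (5,2) (6,6) (7,3)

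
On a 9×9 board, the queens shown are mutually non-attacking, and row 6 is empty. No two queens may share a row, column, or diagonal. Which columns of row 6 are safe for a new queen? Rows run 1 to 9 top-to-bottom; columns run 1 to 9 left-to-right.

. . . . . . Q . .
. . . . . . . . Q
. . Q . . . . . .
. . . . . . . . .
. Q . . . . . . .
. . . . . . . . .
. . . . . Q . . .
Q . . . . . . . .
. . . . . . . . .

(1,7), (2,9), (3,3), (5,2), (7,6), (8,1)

(1,7) attacks row 6 at column 7 and diagonals 2.
(2,9) attacks row 6 at column 9 and diagonals 5.
(3,3) attacks row 6 at column 3 and diagonals 6.
(5,2) attacks row 6 at column 2 and diagonals 1, 3.
(7,6) attacks row 6 at column 6 and diagonals 5, 7.
(8,1) attacks row 6 at column 1 and diagonals 3.
Attacked columns: {1, 2, 3, 5, 6, 7, 9}. Safe: {4, 8}.

columns 4, 8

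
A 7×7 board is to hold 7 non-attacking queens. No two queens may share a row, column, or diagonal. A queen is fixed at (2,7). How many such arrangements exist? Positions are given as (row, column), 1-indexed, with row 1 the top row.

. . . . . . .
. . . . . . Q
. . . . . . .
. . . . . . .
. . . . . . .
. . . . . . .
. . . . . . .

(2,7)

7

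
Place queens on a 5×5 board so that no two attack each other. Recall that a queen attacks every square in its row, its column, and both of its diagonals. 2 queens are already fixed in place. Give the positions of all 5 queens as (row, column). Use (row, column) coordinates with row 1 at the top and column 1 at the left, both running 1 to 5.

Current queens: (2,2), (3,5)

(1,4) (2,2) (3,5) (4,3) (5,1)

Row 1: attacked by (2,2)→{1,2,3}; (3,5)→{3,5}. Safe: 4. Place at column 4.
Row 4: attacked by (1,4)→{1,4}; (2,2)→{2,4}; (3,5)→{4,5}. Safe: 3. Place at column 3.
Row 5: attacked by (1,4)→{4}; (2,2)→{2,5}; (3,5)→{3,5}; (4,3)→{2,3,4}. Safe: 1. Place at column 1.
Columns [4, 2, 5, 3, 1], r−c [-3, 0, -2, 1, 4], r+c [5, 4, 8, 7, 6] are all distinct, so no two queens attack.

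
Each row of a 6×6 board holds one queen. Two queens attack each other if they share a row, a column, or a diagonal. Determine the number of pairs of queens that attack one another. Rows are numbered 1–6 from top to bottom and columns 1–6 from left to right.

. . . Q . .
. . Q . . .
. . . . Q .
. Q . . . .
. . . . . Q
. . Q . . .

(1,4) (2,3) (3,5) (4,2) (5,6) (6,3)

Same column: (2,3)–(6,3) (column 3).
Same diagonal: (1,4)–(2,3) (|1−2| = |4−3| = 1); (2,3)–(5,6) (|2−5| = |3−6| = 3).
Total attacking pairs: 3.

3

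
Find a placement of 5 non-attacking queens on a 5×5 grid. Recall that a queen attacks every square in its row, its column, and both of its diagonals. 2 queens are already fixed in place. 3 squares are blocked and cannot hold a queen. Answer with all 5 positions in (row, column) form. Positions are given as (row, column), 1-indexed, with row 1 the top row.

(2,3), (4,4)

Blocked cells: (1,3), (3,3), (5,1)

(1,5) (2,3) (3,1) (4,4) (5,2)

Row 1: attacked by (2,3)→{2,3,4}; (4,4)→{1,4}. Blocked: 3. Safe: 5. Place at column 5.
Row 3: attacked by (1,5)→{3,5}; (2,3)→{2,3,4}; (4,4)→{3,4,5}. Blocked: 3. Safe: 1. Place at column 1.
Row 5: attacked by (1,5)→{1,5}; (2,3)→{3}; (3,1)→{1,3}; (4,4)→{3,4,5}. Blocked: 1. Safe: 2. Place at column 2.
Columns [5, 3, 1, 4, 2], r−c [-4, -1, 2, 0, 3], r+c [6, 5, 4, 8, 7] are all distinct, so no two queens attack.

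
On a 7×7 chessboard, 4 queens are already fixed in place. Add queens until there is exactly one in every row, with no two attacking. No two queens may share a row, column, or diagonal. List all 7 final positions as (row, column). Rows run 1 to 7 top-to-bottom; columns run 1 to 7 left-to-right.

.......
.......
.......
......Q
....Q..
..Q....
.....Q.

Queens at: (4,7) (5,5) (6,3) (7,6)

Row 1: attacked by (4,7)→{4,7}; (5,5)→{1,5}; (6,3)→{3}; (7,6)→{6}. Safe: 2. Place at column 2.
Row 2: attacked by (1,2)→{1,2,3}; (4,7)→{5,7}; (5,5)→{2,5}; (6,3)→{3,7}; (7,6)→{1,6}. Safe: 4. Place at column 4.
Row 3: attacked by (1,2)→{2,4}; (2,4)→{3,4,5}; (4,7)→{6,7}; (5,5)→{3,5,7}; (6,3)→{3,6}; (7,6)→{2,6}. Safe: 1. Place at column 1.
Columns [2, 4, 1, 7, 5, 3, 6], r−c [-1, -2, 2, -3, 0, 3, 1], r+c [3, 6, 4, 11, 10, 9, 13] are all distinct, so no two queens attack.

(1,2) (2,4) (3,1) (4,7) (5,5) (6,3) (7,6)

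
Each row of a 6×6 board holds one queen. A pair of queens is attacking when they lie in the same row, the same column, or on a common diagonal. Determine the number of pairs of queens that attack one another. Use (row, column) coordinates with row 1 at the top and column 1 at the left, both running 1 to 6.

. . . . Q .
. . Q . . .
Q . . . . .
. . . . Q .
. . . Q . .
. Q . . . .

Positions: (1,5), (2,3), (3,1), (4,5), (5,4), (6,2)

3

Same column: (1,5)–(4,5) (column 5).
Same diagonal: (2,3)–(4,5) (|2−4| = |3−5| = 2); (4,5)–(5,4) (|4−5| = |5−4| = 1).
Total attacking pairs: 3.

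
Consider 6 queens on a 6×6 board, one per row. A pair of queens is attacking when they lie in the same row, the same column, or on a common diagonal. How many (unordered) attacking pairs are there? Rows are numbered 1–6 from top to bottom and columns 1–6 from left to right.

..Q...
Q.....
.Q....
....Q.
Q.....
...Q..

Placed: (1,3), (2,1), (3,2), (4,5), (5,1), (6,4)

Same column: (2,1)–(5,1) (column 1).
Same diagonal: (2,1)–(3,2) (|2−3| = |1−2| = 1).
Total attacking pairs: 2.

2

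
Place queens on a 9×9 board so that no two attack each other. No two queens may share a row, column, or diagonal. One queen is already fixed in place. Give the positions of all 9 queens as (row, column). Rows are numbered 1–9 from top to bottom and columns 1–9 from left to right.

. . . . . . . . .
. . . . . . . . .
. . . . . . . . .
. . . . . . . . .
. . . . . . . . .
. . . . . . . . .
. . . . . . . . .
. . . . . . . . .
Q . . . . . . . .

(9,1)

Row 1: attacked by (9,1)→{1,9}. Safe: 2, 3, 4, 5, 6, 7, 8. Place at column 6.
Row 2: attacked by (1,6)→{5,6,7}; (9,1)→{1,8}. Safe: 2, 3, 4, 9. Place at column 4.
Row 3: attacked by (1,6)→{4,6,8}; (2,4)→{3,4,5}; (9,1)→{1,7}. Safe: 2, 9. Place at column 2.
Row 4: attacked by (1,6)→{3,6,9}; (2,4)→{2,4,6}; (3,2)→{1,2,3}; (9,1)→{1,6}. Safe: 5, 7, 8. Place at column 7.
Row 5: attacked by (1,6)→{2,6}; (2,4)→{1,4,7}; (3,2)→{2,4}; (4,7)→{6,7,8}; (9,1)→{1,5}. Safe: 3, 9. Place at column 9.
Row 6: attacked by (1,6)→{1,6}; (2,4)→{4,8}; (3,2)→{2,5}; (4,7)→{5,7,9}; (5,9)→{8,9}; (9,1)→{1,4}. Safe: 3. Place at column 3.
Row 7: attacked by (1,6)→{6}; (2,4)→{4,9}; (3,2)→{2,6}; (4,7)→{4,7}; (5,9)→{7,9}; (6,3)→{2,3,4}; (9,1)→{1,3}. Safe: 5, 8. Place at column 5.
Row 8: attacked by (1,6)→{6}; (2,4)→{4}; (3,2)→{2,7}; (4,7)→{3,7}; (5,9)→{6,9}; (6,3)→{1,3,5}; (7,5)→{4,5,6}; (9,1)→{1,2}. Safe: 8. Place at column 8.
Columns [6, 4, 2, 7, 9, 3, 5, 8, 1], r−c [-5, -2, 1, -3, -4, 3, 2, 0, 8], r+c [7, 6, 5, 11, 14, 9, 12, 16, 10] are all distinct, so no two queens attack.

(1,6) (2,4) (3,2) (4,7) (5,9) (6,3) (7,5) (8,8) (9,1)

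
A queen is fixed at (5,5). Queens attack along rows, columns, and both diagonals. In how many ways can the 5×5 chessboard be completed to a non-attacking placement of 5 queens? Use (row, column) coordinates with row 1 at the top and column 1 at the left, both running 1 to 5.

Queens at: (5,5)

2

Branch on row 1: col 2 → 1; col 3 → 1; col 4 → 0.
Sum: 1 + 1 + 0 = 2.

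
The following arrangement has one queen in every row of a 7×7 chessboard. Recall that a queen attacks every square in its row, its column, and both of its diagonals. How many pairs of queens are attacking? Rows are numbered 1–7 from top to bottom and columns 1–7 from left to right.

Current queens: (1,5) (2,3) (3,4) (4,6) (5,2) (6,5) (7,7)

Same column: (1,5)–(6,5) (column 5).
Same diagonal: (2,3)–(3,4) (|2−3| = |3−4| = 1); (3,4)–(5,2) (|3−5| = |4−2| = 2).
Total attacking pairs: 3.

3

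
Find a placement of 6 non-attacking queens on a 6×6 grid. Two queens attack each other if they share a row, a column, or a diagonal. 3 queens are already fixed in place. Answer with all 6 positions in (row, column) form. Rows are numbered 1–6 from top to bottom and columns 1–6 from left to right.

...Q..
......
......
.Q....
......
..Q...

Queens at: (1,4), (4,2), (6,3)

(1,4) (2,1) (3,5) (4,2) (5,6) (6,3)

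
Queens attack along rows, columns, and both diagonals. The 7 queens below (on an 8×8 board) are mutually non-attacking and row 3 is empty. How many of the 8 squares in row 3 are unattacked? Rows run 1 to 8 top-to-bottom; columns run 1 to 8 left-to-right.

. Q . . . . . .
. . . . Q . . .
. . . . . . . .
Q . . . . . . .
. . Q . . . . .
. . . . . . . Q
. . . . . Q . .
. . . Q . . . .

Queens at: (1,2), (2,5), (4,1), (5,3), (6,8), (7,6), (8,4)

1

(1,2) attacks row 3 at column 2 and diagonals 4.
(2,5) attacks row 3 at column 5 and diagonals 4, 6.
(4,1) attacks row 3 at column 1 and diagonals 2.
(5,3) attacks row 3 at column 3 and diagonals 1, 5.
(6,8) attacks row 3 at column 8 and diagonals 5.
(7,6) attacks row 3 at column 6 and diagonals 2.
(8,4) attacks row 3 at column 4.
Attacked columns: {1, 2, 3, 4, 5, 6, 8}. Safe: {7}.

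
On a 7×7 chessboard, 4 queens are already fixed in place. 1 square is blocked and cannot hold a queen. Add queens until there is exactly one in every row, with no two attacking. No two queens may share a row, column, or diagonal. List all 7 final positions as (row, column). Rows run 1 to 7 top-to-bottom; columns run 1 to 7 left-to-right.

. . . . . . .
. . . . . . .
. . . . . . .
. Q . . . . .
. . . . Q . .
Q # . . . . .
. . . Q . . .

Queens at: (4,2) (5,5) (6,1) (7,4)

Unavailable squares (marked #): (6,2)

Row 1: attacked by (4,2)→{2,5}; (5,5)→{1,5}; (6,1)→{1,6}; (7,4)→{4}. Safe: 3, 7. Place at column 7.
Row 2: attacked by (1,7)→{6,7}; (4,2)→{2,4}; (5,5)→{2,5}; (6,1)→{1,5}; (7,4)→{4}. Safe: 3. Place at column 3.
Row 3: attacked by (1,7)→{5,7}; (2,3)→{2,3,4}; (4,2)→{1,2,3}; (5,5)→{3,5,7}; (6,1)→{1,4}; (7,4)→{4}. Safe: 6. Place at column 6.
Columns [7, 3, 6, 2, 5, 1, 4], r−c [-6, -1, -3, 2, 0, 5, 3], r+c [8, 5, 9, 6, 10, 7, 11] are all distinct, so no two queens attack.

(1,7) (2,3) (3,6) (4,2) (5,5) (6,1) (7,4)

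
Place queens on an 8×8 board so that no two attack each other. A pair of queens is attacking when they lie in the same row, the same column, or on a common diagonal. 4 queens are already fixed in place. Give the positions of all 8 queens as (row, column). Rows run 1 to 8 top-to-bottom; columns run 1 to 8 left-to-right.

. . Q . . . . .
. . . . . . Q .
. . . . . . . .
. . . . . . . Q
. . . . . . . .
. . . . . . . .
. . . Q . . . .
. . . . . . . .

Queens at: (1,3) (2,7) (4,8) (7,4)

(1,3) (2,7) (3,2) (4,8) (5,5) (6,1) (7,4) (8,6)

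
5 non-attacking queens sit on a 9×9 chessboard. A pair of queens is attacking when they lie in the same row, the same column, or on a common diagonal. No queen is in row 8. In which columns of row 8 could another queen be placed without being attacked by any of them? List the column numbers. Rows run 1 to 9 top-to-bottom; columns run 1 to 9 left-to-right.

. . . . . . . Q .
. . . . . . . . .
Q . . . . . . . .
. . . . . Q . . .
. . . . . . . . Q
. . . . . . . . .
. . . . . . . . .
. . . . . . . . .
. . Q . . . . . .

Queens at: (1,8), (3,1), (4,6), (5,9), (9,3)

columns 5, 7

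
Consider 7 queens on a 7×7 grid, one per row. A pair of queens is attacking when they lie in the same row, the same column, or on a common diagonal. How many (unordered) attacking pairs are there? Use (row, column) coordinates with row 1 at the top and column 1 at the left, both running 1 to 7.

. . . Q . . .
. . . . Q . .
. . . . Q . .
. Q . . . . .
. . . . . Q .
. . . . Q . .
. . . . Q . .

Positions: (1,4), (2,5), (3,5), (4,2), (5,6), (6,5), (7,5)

9

Same column: (2,5)–(3,5) (column 5); (2,5)–(6,5) (column 5); (2,5)–(7,5) (column 5); (3,5)–(6,5) (column 5); (3,5)–(7,5) (column 5); (6,5)–(7,5) (column 5).
Same diagonal: (1,4)–(2,5) (|1−2| = |4−5| = 1); (4,2)–(7,5) (|4−7| = |2−5| = 3); (5,6)–(6,5) (|5−6| = |6−5| = 1).
Total attacking pairs: 9.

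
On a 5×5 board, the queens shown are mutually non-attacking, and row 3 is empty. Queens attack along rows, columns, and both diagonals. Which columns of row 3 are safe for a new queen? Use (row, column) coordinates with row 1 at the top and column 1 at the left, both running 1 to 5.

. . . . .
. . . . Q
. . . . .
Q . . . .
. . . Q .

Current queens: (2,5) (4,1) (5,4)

(2,5) attacks row 3 at column 5 and diagonals 4.
(4,1) attacks row 3 at column 1 and diagonals 2.
(5,4) attacks row 3 at column 4 and diagonals 2.
Attacked columns: {1, 2, 4, 5}. Safe: {3}.

columns 3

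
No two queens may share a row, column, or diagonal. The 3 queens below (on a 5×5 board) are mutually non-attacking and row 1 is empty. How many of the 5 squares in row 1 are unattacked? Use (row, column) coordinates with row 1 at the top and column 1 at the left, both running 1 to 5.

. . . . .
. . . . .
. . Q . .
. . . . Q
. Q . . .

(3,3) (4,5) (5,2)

1

(3,3) attacks row 1 at column 3 and diagonals 1, 5.
(4,5) attacks row 1 at column 5 and diagonals 2.
(5,2) attacks row 1 at column 2.
Attacked columns: {1, 2, 3, 5}. Safe: {4}.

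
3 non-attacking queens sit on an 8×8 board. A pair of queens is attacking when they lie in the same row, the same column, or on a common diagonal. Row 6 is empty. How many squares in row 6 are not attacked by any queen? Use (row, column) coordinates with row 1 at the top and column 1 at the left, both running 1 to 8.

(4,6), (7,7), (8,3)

(4,6) attacks row 6 at column 6 and diagonals 4, 8.
(7,7) attacks row 6 at column 7 and diagonals 6, 8.
(8,3) attacks row 6 at column 3 and diagonals 1, 5.
Attacked columns: {1, 3, 4, 5, 6, 7, 8}. Safe: {2}.

1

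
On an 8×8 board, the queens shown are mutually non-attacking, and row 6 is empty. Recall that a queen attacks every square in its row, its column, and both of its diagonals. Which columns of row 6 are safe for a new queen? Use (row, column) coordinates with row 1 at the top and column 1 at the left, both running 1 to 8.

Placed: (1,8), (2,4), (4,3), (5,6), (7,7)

columns 2

(1,8) attacks row 6 at column 8 and diagonals 3.
(2,4) attacks row 6 at column 4 and diagonals 8.
(4,3) attacks row 6 at column 3 and diagonals 1, 5.
(5,6) attacks row 6 at column 6 and diagonals 5, 7.
(7,7) attacks row 6 at column 7 and diagonals 6, 8.
Attacked columns: {1, 3, 4, 5, 6, 7, 8}. Safe: {2}.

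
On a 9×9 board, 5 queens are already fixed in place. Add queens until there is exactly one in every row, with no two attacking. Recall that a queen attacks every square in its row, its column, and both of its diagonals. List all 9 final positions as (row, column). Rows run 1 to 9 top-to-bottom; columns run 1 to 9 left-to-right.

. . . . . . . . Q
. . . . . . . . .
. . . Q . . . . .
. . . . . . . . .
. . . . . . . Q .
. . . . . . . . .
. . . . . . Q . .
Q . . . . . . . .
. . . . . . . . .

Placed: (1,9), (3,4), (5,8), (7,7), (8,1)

(1,9) (2,6) (3,4) (4,2) (5,8) (6,5) (7,7) (8,1) (9,3)

Row 2: attacked by (1,9)→{8,9}; (3,4)→{3,4,5}; (5,8)→{5,8}; (7,7)→{2,7}; (8,1)→{1,7}. Safe: 6. Place at column 6.
Row 4: attacked by (1,9)→{6,9}; (2,6)→{4,6,8}; (3,4)→{3,4,5}; (5,8)→{7,8,9}; (7,7)→{4,7}; (8,1)→{1,5}. Safe: 2. Place at column 2.
Row 6: attacked by (1,9)→{4,9}; (2,6)→{2,6}; (3,4)→{1,4,7}; (4,2)→{2,4}; (5,8)→{7,8,9}; (7,7)→{6,7,8}; (8,1)→{1,3}. Safe: 5. Place at column 5.
Row 9: attacked by (1,9)→{1,9}; (2,6)→{6}; (3,4)→{4}; (4,2)→{2,7}; (5,8)→{4,8}; (6,5)→{2,5,8}; (7,7)→{5,7,9}; (8,1)→{1,2}. Safe: 3. Place at column 3.
Columns [9, 6, 4, 2, 8, 5, 7, 1, 3], r−c [-8, -4, -1, 2, -3, 1, 0, 7, 6], r+c [10, 8, 7, 6, 13, 11, 14, 9, 12] are all distinct, so no two queens attack.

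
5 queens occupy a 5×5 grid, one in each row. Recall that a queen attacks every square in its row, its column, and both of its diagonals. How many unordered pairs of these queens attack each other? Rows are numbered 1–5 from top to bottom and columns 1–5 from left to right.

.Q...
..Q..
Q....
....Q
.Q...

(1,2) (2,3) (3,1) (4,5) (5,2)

Same column: (1,2)–(5,2) (column 2).
Same diagonal: (1,2)–(2,3) (|1−2| = |2−3| = 1); (1,2)–(4,5) (|1−4| = |2−5| = 3); (2,3)–(4,5) (|2−4| = |3−5| = 2).
Total attacking pairs: 4.

4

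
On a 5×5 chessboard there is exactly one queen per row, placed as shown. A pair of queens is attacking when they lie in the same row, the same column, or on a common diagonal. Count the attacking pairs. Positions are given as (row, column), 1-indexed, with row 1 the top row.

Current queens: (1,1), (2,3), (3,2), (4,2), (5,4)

3

Same column: (3,2)–(4,2) (column 2).
Same diagonal: (2,3)–(3,2) (|2−3| = |3−2| = 1); (3,2)–(5,4) (|3−5| = |2−4| = 2).
Total attacking pairs: 3.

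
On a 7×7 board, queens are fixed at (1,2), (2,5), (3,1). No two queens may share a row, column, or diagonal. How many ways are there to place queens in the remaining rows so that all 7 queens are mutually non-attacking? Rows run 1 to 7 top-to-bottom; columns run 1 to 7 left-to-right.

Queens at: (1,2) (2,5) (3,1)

Branch on row 4: col 4 → 1; col 6 → 0.
Sum: 1 + 0 = 1.

1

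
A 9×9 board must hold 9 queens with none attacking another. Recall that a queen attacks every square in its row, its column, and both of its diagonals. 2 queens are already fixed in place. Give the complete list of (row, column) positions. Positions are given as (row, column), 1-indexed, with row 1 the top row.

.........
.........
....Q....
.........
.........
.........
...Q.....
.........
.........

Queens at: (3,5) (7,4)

Row 1: attacked by (3,5)→{3,5,7}; (7,4)→{4}. Safe: 1, 2, 6, 8, 9. Place at column 6.
Row 2: attacked by (1,6)→{5,6,7}; (3,5)→{4,5,6}; (7,4)→{4,9}. Safe: 1, 2, 3, 8. Place at column 3.
Row 4: attacked by (1,6)→{3,6,9}; (2,3)→{1,3,5}; (3,5)→{4,5,6}; (7,4)→{1,4,7}. Safe: 2, 8. Place at column 8.
Row 5: attacked by (1,6)→{2,6}; (2,3)→{3,6}; (3,5)→{3,5,7}; (4,8)→{7,8,9}; (7,4)→{2,4,6}. Safe: 1. Place at column 1.
Row 6: attacked by (1,6)→{1,6}; (2,3)→{3,7}; (3,5)→{2,5,8}; (4,8)→{6,8}; (5,1)→{1,2}; (7,4)→{3,4,5}. Safe: 9. Place at column 9.
Row 8: attacked by (1,6)→{6}; (2,3)→{3,9}; (3,5)→{5}; (4,8)→{4,8}; (5,1)→{1,4}; (6,9)→{7,9}; (7,4)→{3,4,5}. Safe: 2. Place at column 2.
Row 9: attacked by (1,6)→{6}; (2,3)→{3}; (3,5)→{5}; (4,8)→{3,8}; (5,1)→{1,5}; (6,9)→{6,9}; (7,4)→{2,4,6}; (8,2)→{1,2,3}. Safe: 7. Place at column 7.
Columns [6, 3, 5, 8, 1, 9, 4, 2, 7], r−c [-5, -1, -2, -4, 4, -3, 3, 6, 2], r+c [7, 5, 8, 12, 6, 15, 11, 10, 16] are all distinct, so no two queens attack.

(1,6) (2,3) (3,5) (4,8) (5,1) (6,9) (7,4) (8,2) (9,7)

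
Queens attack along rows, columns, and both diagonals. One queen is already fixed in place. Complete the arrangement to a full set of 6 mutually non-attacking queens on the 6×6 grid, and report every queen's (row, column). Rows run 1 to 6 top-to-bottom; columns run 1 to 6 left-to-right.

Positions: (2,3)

Row 1: attacked by (2,3)→{2,3,4}. Safe: 1, 5, 6. Place at column 5.
Row 3: attacked by (1,5)→{3,5}; (2,3)→{2,3,4}. Safe: 1, 6. Place at column 1.
Row 4: attacked by (1,5)→{2,5}; (2,3)→{1,3,5}; (3,1)→{1,2}. Safe: 4, 6. Place at column 6.
Row 5: attacked by (1,5)→{1,5}; (2,3)→{3,6}; (3,1)→{1,3}; (4,6)→{5,6}. Safe: 2, 4. Place at column 4.
Row 6: attacked by (1,5)→{5}; (2,3)→{3}; (3,1)→{1,4}; (4,6)→{4,6}; (5,4)→{3,4,5}. Safe: 2. Place at column 2.
Columns [5, 3, 1, 6, 4, 2], r−c [-4, -1, 2, -2, 1, 4], r+c [6, 5, 4, 10, 9, 8] are all distinct, so no two queens attack.

(1,5) (2,3) (3,1) (4,6) (5,4) (6,2)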